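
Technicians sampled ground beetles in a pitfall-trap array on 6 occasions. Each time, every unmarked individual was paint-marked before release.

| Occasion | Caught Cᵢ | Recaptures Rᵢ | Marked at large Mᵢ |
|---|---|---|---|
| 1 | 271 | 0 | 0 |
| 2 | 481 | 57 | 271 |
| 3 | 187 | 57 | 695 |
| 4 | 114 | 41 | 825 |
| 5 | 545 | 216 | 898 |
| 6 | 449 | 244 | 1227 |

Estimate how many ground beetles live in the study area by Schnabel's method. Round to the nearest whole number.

N ≈ 2268

Σ MᵢCᵢ = 0·271 + 271·481 + 695·187 + 825·114 + 898·545 + 1227·449 = 0 + 130351 + 129965 + 94050 + 489410 + 550923 = 1394699
Σ Rᵢ = 0 + 57 + 57 + 41 + 216 + 244 = 615
N̂ = 1394699 / 615 ≈ 2267.8 → 2268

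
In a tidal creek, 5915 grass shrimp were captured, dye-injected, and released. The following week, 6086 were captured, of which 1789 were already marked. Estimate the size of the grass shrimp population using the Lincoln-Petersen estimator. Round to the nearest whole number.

N ≈ 20,122

Lincoln-Petersen assumes M/N = R/C, so N = M·C / R.
N = (5915 × 6086) / 1789 = 35998690 / 1789 ≈ 20122.2 → 20122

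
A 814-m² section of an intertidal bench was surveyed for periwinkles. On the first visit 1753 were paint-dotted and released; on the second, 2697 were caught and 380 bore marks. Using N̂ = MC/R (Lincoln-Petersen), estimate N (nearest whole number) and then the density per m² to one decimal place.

density ≈ 15.3 periwinkles per m²

N̂ = 1753·2697/380 = 4727841/380 ≈ 12441.7 → 12442
Density = N̂ / area = 12442 / 814 ≈ 15.29 → 15.3 per m²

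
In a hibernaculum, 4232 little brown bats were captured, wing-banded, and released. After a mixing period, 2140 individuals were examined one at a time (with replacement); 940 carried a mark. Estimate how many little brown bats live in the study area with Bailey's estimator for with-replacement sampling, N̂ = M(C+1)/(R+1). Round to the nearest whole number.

N ≈ 9629

N̂ = 4232·(2140+1)/(940+1) = 4232·2141/941 = 9060712/941 ≈ 9628.8 → 9629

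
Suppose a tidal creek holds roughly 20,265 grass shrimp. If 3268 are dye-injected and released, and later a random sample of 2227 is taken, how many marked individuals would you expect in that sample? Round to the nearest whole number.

The marked fraction of the population is 3268/20265, so in a sample of 2227 expect C·(M/N) marked.
E[R] = 3268 × 2227 / 20265 = 7277836 / 20265 ≈ 359.1 → 359

expected recaptures ≈ 359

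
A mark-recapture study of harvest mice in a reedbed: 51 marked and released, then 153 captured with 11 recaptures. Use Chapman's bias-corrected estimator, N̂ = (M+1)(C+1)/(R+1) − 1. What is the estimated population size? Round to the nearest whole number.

N ≈ 666

N̂ = (51+1)(153+1)/(11+1) − 1 = 52·154/12 − 1
= 8008/12 − 1 ≈ 667.3 − 1 ≈ 666.3 → 666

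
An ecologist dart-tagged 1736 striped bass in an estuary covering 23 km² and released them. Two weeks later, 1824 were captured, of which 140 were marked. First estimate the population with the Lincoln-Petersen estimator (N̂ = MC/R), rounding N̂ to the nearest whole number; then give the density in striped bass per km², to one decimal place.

N̂ = 1736·1824/140 = 3166464/140 ≈ 22617.6 → 22618
Density = N̂ / area = 22618 / 23 ≈ 983.39 → 983.4 per km²

density ≈ 983.4 striped bass per km²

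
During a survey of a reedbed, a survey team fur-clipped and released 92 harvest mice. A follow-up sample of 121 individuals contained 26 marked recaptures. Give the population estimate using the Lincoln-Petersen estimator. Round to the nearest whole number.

If marked individuals mix randomly, R/C ≈ M/N, giving N ≈ M·C/R.
N = (92 × 121) / 26 = 11132 / 26 ≈ 428.2 → 428

N ≈ 428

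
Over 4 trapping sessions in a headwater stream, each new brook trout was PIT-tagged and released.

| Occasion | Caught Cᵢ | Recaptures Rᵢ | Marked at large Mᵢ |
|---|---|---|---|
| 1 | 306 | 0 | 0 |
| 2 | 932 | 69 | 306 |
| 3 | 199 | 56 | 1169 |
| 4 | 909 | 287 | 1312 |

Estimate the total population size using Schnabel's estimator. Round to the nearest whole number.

N ≈ 4152

Σ MᵢCᵢ = 0·306 + 306·932 + 1169·199 + 1312·909 = 0 + 285192 + 232631 + 1192608 = 1710431
Σ Rᵢ = 0 + 69 + 56 + 287 = 412
N̂ = 1710431 / 412 ≈ 4151.5 → 4152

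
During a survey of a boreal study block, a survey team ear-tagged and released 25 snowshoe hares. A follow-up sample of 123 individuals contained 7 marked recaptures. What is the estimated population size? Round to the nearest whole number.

N ≈ 439

The marked fraction in the recapture sample should equal the marked fraction in the population: 7/123 = 25/N.
N = (25 × 123) / 7 = 3075 / 7 ≈ 439.3 → 439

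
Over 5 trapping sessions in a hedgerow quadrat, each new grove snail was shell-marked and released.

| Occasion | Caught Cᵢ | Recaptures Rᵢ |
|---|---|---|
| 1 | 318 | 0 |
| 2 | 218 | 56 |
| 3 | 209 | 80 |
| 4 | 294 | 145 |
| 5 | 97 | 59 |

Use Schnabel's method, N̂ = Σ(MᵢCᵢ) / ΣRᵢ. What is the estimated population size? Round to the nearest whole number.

Marked at large before each occasion: Mᵢ = Σⱼ<ᵢ (Cⱼ − Rⱼ) → M1=0, M2=318, M3=480, M4=609, M5=758
Σ MᵢCᵢ = 0·318 + 318·218 + 480·209 + 609·294 + 758·97 = 0 + 69324 + 100320 + 179046 + 73526 = 422216
Σ Rᵢ = 0 + 56 + 80 + 145 + 59 = 340
N̂ = 422216 / 340 ≈ 1241.8 → 1242

N ≈ 1242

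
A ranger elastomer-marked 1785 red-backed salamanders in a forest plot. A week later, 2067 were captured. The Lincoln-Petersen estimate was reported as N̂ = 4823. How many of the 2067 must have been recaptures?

R = 765

From N = M·C/R: R = M·C / N = 1785·2067 / 4823 = 3689595 / 4823 = 765.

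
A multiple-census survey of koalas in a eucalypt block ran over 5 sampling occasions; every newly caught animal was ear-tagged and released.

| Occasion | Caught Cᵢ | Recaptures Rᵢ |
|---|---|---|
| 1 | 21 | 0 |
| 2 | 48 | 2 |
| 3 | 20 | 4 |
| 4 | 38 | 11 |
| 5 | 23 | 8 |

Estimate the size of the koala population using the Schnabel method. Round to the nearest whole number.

N ≈ 321

Marked at large before each occasion: Mᵢ = Σⱼ<ᵢ (Cⱼ − Rⱼ) → M1=0, M2=21, M3=67, M4=83, M5=110
Σ MᵢCᵢ = 0·21 + 21·48 + 67·20 + 83·38 + 110·23 = 0 + 1008 + 1340 + 3154 + 2530 = 8032
Σ Rᵢ = 0 + 2 + 4 + 11 + 8 = 25
N̂ = 8032 / 25 ≈ 321.3 → 321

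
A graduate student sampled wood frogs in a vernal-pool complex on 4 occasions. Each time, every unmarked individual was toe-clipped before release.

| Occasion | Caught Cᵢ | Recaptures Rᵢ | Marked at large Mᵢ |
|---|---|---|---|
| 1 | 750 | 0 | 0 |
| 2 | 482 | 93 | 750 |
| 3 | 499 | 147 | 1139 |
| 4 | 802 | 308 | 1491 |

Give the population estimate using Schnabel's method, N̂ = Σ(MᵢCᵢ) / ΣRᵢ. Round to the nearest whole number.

Σ MᵢCᵢ = 0·750 + 750·482 + 1139·499 + 1491·802 = 0 + 361500 + 568361 + 1195782 = 2125643
Σ Rᵢ = 0 + 93 + 147 + 308 = 548
N̂ = 2125643 / 548 ≈ 3878.9 → 3879

N ≈ 3879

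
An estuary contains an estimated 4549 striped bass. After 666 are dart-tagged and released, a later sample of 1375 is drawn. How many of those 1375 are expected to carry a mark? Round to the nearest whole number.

Expected recaptures E[R] = M·C / N.
E[R] = 666 × 1375 / 4549 = 915750 / 4549 ≈ 201.3 → 201

expected recaptures ≈ 201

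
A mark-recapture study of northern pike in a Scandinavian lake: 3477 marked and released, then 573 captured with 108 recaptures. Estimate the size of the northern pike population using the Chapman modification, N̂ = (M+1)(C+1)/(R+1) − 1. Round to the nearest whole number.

N̂ = (3477+1)(573+1)/(108+1) − 1 = 3478·574/109 − 1
= 1996372/109 − 1 ≈ 18315.3 − 1 ≈ 18314.3 → 18314

N ≈ 18,314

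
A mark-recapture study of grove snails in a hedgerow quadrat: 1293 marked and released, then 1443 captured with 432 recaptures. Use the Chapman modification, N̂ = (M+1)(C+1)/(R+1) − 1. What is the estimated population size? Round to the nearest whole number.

N̂ = (1293+1)(1443+1)/(432+1) − 1 = 1294·1444/433 − 1
= 1868536/433 − 1 ≈ 4315.3 − 1 ≈ 4314.3 → 4314

N ≈ 4314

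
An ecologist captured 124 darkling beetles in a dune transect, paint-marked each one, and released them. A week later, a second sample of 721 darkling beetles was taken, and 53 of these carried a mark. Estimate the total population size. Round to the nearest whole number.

N ≈ 1687

N = (124 × 721) / 53 = 89404 / 53 ≈ 1686.9 → 1687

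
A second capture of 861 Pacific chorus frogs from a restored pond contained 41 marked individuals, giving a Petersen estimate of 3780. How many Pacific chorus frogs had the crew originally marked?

M = 180

From N = M·C/R: M = N·R / C = 3780·41 / 861 = 154980 / 861 = 180.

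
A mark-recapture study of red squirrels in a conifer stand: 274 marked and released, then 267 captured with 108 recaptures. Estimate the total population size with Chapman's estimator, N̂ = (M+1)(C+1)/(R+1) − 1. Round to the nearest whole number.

N ≈ 675

N̂ = (274+1)(267+1)/(108+1) − 1 = 275·268/109 − 1
= 73700/109 − 1 ≈ 676.1 − 1 ≈ 675.1 → 675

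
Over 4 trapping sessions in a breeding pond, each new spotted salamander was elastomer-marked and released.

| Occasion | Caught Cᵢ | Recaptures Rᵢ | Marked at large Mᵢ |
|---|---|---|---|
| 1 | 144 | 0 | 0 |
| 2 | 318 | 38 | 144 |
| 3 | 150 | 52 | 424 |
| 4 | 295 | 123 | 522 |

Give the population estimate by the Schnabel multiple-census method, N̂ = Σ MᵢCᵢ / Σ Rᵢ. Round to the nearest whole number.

N ≈ 1237

Σ MᵢCᵢ = 0·144 + 144·318 + 424·150 + 522·295 = 0 + 45792 + 63600 + 153990 = 263382
Σ Rᵢ = 0 + 38 + 52 + 123 = 213
N̂ = 263382 / 213 ≈ 1236.5 → 1237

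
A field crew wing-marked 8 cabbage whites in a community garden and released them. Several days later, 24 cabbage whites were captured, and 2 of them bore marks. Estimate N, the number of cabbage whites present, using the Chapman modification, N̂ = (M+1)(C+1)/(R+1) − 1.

N = 74

N̂ = (8+1)(24+1)/(2+1) − 1 = 9·25/3 − 1
= 225/3 − 1 = 75 − 1 = 74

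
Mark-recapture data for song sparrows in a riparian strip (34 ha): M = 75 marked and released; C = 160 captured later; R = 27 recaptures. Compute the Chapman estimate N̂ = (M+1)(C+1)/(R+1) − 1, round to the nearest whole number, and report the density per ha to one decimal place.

N̂ = 76·161/28 − 1 = 12236/28 − 1 = 436
Density = N̂ / area = 436 / 34 ≈ 12.82 → 12.8 per ha

density ≈ 12.8 song sparrows per ha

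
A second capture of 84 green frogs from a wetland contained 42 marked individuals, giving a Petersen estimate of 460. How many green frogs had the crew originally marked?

M = 230

From N = M·C/R: M = N·R / C = 460·42 / 84 = 19320 / 84 = 230.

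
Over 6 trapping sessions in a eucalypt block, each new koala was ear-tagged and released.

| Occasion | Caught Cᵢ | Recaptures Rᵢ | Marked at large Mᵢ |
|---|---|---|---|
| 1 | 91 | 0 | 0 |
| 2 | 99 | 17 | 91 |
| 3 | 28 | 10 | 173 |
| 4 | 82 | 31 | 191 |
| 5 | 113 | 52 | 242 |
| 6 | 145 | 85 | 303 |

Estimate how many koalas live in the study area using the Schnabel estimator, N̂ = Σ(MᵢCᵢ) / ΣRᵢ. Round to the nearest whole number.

N ≈ 517

Σ MᵢCᵢ = 0·91 + 91·99 + 173·28 + 191·82 + 242·113 + 303·145 = 0 + 9009 + 4844 + 15662 + 27346 + 43935 = 100796
Σ Rᵢ = 0 + 17 + 10 + 31 + 52 + 85 = 195
N̂ = 100796 / 195 ≈ 516.9 → 517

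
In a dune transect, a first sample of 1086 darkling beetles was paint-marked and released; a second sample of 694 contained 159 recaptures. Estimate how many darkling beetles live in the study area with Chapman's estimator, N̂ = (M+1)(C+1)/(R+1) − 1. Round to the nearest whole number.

N ≈ 4721

N̂ = (1086+1)(694+1)/(159+1) − 1 = 1087·695/160 − 1
= 755465/160 − 1 ≈ 4721.7 − 1 ≈ 4720.7 → 4721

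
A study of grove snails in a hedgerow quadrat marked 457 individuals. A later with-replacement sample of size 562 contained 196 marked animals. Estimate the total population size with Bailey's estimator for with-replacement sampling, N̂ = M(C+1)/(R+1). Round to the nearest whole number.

N ≈ 1306

N̂ = 457·(562+1)/(196+1) = 457·563/197 = 257291/197 ≈ 1306.0 → 1306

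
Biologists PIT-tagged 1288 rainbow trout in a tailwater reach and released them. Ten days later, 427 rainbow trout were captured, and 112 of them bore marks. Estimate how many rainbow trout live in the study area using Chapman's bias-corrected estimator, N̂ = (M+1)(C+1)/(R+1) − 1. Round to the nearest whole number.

N̂ = (1288+1)(427+1)/(112+1) − 1 = 1289·428/113 − 1
= 551692/113 − 1 ≈ 4882.2 − 1 ≈ 4881.2 → 4881

N ≈ 4881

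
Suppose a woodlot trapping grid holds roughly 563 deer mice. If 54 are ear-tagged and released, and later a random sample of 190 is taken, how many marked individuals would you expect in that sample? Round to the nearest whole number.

The marked fraction of the population is 54/563, so in a sample of 190 expect C·(M/N) marked.
E[R] = 54 × 190 / 563 = 10260 / 563 ≈ 18.2 → 18

expected recaptures ≈ 18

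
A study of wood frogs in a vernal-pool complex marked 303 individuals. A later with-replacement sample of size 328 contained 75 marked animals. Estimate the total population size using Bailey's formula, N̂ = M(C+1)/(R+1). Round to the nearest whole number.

N ≈ 1312

N̂ = 303·(328+1)/(75+1) = 303·329/76 = 99687/76 ≈ 1311.7 → 1312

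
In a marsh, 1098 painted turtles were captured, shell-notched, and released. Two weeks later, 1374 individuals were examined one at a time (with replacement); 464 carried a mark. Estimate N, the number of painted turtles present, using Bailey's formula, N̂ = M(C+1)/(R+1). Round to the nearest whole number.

N ≈ 3247

N̂ = 1098·(1374+1)/(464+1) = 1098·1375/465 = 1509750/465 ≈ 3246.8 → 3247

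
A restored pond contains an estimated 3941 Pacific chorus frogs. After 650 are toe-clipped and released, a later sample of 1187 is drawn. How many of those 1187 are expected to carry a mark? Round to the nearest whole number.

expected recaptures ≈ 196

The marked fraction of the population is 650/3941, so in a sample of 1187 expect C·(M/N) marked.
E[R] = 650 × 1187 / 3941 = 771550 / 3941 ≈ 195.8 → 196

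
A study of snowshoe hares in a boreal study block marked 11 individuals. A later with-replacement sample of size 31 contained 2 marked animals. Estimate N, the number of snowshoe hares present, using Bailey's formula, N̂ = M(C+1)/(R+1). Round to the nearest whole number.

N ≈ 117

N̂ = 11·(31+1)/(2+1) = 11·32/3 = 352/3 ≈ 117.3 → 117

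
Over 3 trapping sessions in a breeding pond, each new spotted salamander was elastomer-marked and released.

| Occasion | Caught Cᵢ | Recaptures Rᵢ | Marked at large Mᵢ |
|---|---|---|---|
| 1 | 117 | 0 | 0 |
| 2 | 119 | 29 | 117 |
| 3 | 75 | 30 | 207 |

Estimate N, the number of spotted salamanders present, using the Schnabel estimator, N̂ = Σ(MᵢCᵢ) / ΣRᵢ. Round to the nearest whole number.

Σ MᵢCᵢ = 0·117 + 117·119 + 207·75 = 0 + 13923 + 15525 = 29448
Σ Rᵢ = 0 + 29 + 30 = 59
N̂ = 29448 / 59 ≈ 499.1 → 499

N ≈ 499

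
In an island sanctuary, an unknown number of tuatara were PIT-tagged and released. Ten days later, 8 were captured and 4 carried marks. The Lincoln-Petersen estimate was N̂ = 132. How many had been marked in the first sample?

From N = M·C/R: M = N·R / C = 132·4 / 8 = 528 / 8 = 66.

M = 66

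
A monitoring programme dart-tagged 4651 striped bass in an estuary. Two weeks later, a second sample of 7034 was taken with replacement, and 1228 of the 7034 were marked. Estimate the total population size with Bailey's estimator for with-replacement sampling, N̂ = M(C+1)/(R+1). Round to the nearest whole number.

N̂ = 4651·(7034+1)/(1228+1) = 4651·7035/1229 = 32719785/1229 ≈ 26623.1 → 26623

N ≈ 26,623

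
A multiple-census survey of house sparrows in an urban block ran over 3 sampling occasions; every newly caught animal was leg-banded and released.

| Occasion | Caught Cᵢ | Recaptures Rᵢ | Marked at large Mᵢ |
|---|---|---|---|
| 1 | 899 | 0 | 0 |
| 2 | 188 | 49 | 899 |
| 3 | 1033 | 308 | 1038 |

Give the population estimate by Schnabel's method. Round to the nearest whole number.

N ≈ 3477

Σ MᵢCᵢ = 0·899 + 899·188 + 1038·1033 = 0 + 169012 + 1072254 = 1241266
Σ Rᵢ = 0 + 49 + 308 = 357
N̂ = 1241266 / 357 ≈ 3476.9 → 3477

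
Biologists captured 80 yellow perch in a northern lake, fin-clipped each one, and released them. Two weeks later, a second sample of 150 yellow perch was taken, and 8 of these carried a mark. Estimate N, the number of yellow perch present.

N = (80 × 150) / 8 = 12000 / 8 = 1500

N = 1500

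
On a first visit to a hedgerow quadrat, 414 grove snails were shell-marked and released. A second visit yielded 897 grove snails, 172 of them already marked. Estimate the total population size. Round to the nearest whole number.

N ≈ 2159

N = (414 × 897) / 172 = 371358 / 172 ≈ 2159.1 → 2159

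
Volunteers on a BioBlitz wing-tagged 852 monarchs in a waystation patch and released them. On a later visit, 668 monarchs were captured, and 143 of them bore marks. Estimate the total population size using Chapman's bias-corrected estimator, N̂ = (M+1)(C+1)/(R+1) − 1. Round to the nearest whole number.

N ≈ 3962

N̂ = (852+1)(668+1)/(143+1) − 1 = 853·669/144 − 1
= 570657/144 − 1 ≈ 3962.9 − 1 ≈ 3961.9 → 3962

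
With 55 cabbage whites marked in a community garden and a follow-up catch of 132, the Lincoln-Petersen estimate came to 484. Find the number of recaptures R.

R = 15

From N = M·C/R: R = M·C / N = 55·132 / 484 = 7260 / 484 = 15.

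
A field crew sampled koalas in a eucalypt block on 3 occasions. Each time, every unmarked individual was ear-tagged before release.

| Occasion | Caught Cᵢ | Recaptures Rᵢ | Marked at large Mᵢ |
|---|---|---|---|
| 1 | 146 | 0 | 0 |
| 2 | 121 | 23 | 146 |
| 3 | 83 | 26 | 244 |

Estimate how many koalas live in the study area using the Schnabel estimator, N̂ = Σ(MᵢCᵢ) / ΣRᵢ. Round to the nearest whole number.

N ≈ 774

Σ MᵢCᵢ = 0·146 + 146·121 + 244·83 = 0 + 17666 + 20252 = 37918
Σ Rᵢ = 0 + 23 + 26 = 49
N̂ = 37918 / 49 ≈ 773.8 → 774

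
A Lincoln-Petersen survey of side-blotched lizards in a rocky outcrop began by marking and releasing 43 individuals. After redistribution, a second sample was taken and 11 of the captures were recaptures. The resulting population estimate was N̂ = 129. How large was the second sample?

C = 33

From N = M·C/R: C = N·R / M = 129·11 / 43 = 1419 / 43 = 33.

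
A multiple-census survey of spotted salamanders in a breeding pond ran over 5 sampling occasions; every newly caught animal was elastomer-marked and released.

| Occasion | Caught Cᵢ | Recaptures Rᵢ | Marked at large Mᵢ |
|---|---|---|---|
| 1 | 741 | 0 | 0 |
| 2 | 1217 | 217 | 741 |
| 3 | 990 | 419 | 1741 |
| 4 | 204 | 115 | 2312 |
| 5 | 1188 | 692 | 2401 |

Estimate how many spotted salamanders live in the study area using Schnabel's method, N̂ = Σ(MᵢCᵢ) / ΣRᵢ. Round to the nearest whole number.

N ≈ 4123

Σ MᵢCᵢ = 0·741 + 741·1217 + 1741·990 + 2312·204 + 2401·1188 = 0 + 901797 + 1723590 + 471648 + 2852388 = 5949423
Σ Rᵢ = 0 + 217 + 419 + 115 + 692 = 1443
N̂ = 5949423 / 1443 ≈ 4123.0 → 4123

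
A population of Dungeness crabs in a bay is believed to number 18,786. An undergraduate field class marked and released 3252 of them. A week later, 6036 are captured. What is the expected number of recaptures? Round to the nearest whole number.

expected recaptures ≈ 1045

Expected recaptures E[R] = M·C / N.
E[R] = 3252 × 6036 / 18786 = 19629072 / 18786 ≈ 1044.9 → 1045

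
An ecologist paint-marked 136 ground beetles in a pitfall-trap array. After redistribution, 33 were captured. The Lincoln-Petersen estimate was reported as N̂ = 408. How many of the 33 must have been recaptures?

From N = M·C/R: R = M·C / N = 136·33 / 408 = 4488 / 408 = 11.

R = 11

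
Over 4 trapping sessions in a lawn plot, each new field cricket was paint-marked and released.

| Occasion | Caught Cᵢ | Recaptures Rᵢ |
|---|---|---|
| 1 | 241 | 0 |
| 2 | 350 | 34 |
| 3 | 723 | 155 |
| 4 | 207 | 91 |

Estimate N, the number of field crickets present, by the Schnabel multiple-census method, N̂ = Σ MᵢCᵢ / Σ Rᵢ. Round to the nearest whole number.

N ≈ 2571

Marked at large before each occasion: Mᵢ = Σⱼ<ᵢ (Cⱼ − Rⱼ) → M1=0, M2=241, M3=557, M4=1125
Σ MᵢCᵢ = 0·241 + 241·350 + 557·723 + 1125·207 = 0 + 84350 + 402711 + 232875 = 719936
Σ Rᵢ = 0 + 34 + 155 + 91 = 280
N̂ = 719936 / 280 ≈ 2571.2 → 2571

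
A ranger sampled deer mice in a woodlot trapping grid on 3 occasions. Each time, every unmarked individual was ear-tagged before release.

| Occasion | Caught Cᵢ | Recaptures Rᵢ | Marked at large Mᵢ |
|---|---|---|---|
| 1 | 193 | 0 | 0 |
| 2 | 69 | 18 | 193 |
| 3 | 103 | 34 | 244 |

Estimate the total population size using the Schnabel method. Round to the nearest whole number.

N ≈ 739

Σ MᵢCᵢ = 0·193 + 193·69 + 244·103 = 0 + 13317 + 25132 = 38449
Σ Rᵢ = 0 + 18 + 34 = 52
N̂ = 38449 / 52 ≈ 739.4 → 739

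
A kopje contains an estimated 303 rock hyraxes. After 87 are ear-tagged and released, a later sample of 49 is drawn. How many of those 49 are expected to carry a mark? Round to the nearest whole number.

The marked fraction of the population is 87/303, so in a sample of 49 expect C·(M/N) marked.
E[R] = 87 × 49 / 303 = 4263 / 303 ≈ 14.1 → 14

expected recaptures ≈ 14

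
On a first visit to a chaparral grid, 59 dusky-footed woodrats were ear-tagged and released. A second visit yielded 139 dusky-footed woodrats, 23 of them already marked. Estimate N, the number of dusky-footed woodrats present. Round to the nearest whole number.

N ≈ 357

Lincoln-Petersen assumes M/N = R/C, so N = M·C / R.
N = (59 × 139) / 23 = 8201 / 23 ≈ 356.6 → 357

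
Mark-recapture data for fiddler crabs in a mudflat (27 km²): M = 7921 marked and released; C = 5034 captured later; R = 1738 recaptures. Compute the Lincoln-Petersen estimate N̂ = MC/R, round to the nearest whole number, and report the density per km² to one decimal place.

density ≈ 849.7 fiddler crabs per km²

N̂ = 7921·5034/1738 = 39874314/1738 ≈ 22942.6 → 22943
Density = N̂ / area = 22943 / 27 ≈ 849.74 → 849.7 per km²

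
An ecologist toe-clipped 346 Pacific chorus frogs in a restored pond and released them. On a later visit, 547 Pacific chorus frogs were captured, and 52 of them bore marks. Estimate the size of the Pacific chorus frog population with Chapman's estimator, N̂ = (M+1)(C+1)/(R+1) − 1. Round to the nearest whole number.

N̂ = (346+1)(547+1)/(52+1) − 1 = 347·548/53 − 1
= 190156/53 − 1 ≈ 3587.8 − 1 ≈ 3586.8 → 3587

N ≈ 3587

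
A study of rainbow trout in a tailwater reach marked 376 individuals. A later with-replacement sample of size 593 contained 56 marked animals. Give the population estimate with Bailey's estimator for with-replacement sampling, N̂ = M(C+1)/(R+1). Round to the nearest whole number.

N ≈ 3918

N̂ = 376·(593+1)/(56+1) = 376·594/57 = 223344/57 ≈ 3918.3 → 3918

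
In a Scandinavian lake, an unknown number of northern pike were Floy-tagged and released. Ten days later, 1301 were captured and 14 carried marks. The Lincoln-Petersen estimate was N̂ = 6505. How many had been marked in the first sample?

M = 70

From N = M·C/R: M = N·R / C = 6505·14 / 1301 = 91070 / 1301 = 70.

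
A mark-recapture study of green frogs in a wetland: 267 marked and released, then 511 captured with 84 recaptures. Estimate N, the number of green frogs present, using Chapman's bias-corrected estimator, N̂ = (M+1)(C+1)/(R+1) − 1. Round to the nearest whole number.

N ≈ 1613

N̂ = (267+1)(511+1)/(84+1) − 1 = 268·512/85 − 1
= 137216/85 − 1 ≈ 1614.3 − 1 ≈ 1613.3 → 1613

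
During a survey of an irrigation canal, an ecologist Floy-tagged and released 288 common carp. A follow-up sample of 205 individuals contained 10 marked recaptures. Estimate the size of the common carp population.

N = 5904

N = (288 × 205) / 10 = 59040 / 10 = 5904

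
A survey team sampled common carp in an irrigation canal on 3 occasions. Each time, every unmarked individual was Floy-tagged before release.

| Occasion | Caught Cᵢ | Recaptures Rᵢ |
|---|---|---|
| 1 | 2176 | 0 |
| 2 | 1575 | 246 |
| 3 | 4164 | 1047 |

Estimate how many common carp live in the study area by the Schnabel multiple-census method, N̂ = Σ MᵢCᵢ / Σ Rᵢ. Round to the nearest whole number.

N ≈ 13,938

Marked at large before each occasion: Mᵢ = Σⱼ<ᵢ (Cⱼ − Rⱼ) → M1=0, M2=2176, M3=3505
Σ MᵢCᵢ = 0·2176 + 2176·1575 + 3505·4164 = 0 + 3427200 + 14594820 = 18022020
Σ Rᵢ = 0 + 246 + 1047 = 1293
N̂ = 18022020 / 1293 ≈ 13938.1 → 13938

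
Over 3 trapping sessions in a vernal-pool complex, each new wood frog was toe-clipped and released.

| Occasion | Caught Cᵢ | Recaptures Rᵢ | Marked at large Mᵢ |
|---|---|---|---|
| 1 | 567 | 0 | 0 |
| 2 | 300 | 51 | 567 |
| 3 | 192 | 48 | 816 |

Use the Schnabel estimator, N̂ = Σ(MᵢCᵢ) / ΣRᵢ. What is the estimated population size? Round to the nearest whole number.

Σ MᵢCᵢ = 0·567 + 567·300 + 816·192 = 0 + 170100 + 156672 = 326772
Σ Rᵢ = 0 + 51 + 48 = 99
N̂ = 326772 / 99 ≈ 3300.7 → 3301

N ≈ 3301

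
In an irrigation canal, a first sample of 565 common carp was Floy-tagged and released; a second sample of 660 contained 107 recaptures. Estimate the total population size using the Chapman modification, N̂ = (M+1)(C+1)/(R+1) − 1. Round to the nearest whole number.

N̂ = (565+1)(660+1)/(107+1) − 1 = 566·661/108 − 1
= 374126/108 − 1 ≈ 3464.1 − 1 ≈ 3463.1 → 3463

N ≈ 3463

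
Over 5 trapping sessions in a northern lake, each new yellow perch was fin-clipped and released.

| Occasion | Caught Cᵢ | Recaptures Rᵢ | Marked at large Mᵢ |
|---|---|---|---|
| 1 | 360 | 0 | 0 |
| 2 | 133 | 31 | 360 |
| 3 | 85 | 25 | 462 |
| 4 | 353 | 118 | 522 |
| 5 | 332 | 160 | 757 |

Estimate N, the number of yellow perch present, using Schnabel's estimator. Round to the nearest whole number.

N ≈ 1565

Σ MᵢCᵢ = 0·360 + 360·133 + 462·85 + 522·353 + 757·332 = 0 + 47880 + 39270 + 184266 + 251324 = 522740
Σ Rᵢ = 0 + 31 + 25 + 118 + 160 = 334
N̂ = 522740 / 334 ≈ 1565.1 → 1565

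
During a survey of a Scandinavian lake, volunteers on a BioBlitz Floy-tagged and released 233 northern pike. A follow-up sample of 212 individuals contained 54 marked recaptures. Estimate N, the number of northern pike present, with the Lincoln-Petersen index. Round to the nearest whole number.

N ≈ 915

The marked fraction in the recapture sample should equal the marked fraction in the population: 54/212 = 233/N.
N = (233 × 212) / 54 = 49396 / 54 ≈ 914.7 → 915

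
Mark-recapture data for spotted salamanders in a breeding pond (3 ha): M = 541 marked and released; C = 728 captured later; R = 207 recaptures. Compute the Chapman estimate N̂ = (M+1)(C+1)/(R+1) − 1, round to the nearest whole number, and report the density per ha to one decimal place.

N̂ = 542·729/208 − 1 = 395118/208 − 1 ≈ 1898.6 → 1899
Density = N̂ / area = 1899 / 3 = 633.0 per ha

density ≈ 633.0 spotted salamanders per ha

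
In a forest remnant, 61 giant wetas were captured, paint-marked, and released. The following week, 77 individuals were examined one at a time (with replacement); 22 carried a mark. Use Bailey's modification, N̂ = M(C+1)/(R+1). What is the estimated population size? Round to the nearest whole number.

N ≈ 207

N̂ = 61·(77+1)/(22+1) = 61·78/23 = 4758/23 ≈ 206.9 → 207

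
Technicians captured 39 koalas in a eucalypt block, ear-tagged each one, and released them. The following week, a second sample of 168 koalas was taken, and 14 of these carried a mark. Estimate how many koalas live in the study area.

N = (39 × 168) / 14 = 6552 / 14 = 468

N = 468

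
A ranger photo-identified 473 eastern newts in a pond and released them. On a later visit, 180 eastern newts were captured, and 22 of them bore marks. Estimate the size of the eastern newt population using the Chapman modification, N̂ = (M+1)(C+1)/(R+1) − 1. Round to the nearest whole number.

N ≈ 3729

N̂ = (473+1)(180+1)/(22+1) − 1 = 474·181/23 − 1
= 85794/23 − 1 ≈ 3730.2 − 1 ≈ 3729.2 → 3729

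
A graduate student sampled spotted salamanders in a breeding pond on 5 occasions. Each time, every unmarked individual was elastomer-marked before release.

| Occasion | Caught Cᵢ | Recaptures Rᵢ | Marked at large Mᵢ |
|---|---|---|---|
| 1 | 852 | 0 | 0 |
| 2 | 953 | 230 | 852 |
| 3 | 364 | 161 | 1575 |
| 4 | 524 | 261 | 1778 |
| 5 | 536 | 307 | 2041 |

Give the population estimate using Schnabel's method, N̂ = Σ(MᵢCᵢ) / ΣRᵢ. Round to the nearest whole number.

Σ MᵢCᵢ = 0·852 + 852·953 + 1575·364 + 1778·524 + 2041·536 = 0 + 811956 + 573300 + 931672 + 1093976 = 3410904
Σ Rᵢ = 0 + 230 + 161 + 261 + 307 = 959
N̂ = 3410904 / 959 ≈ 3556.7 → 3557

N ≈ 3557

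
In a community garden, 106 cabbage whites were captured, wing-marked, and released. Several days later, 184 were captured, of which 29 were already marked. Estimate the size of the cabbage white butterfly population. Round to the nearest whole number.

N ≈ 673

If marked individuals mix randomly, R/C ≈ M/N, giving N ≈ M·C/R.
N = (106 × 184) / 29 = 19504 / 29 ≈ 672.6 → 673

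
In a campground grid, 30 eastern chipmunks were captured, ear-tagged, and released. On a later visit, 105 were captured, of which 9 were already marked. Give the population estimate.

N = 350

N = (30 × 105) / 9 = 3150 / 9 = 350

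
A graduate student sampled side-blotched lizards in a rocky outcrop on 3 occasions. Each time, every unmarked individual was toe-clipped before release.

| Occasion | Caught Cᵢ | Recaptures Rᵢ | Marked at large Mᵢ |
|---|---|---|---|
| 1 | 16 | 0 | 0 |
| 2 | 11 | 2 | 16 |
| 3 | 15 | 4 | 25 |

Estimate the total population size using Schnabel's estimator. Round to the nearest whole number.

Σ MᵢCᵢ = 0·16 + 16·11 + 25·15 = 0 + 176 + 375 = 551
Σ Rᵢ = 0 + 2 + 4 = 6
N̂ = 551 / 6 ≈ 91.8 → 92

N ≈ 92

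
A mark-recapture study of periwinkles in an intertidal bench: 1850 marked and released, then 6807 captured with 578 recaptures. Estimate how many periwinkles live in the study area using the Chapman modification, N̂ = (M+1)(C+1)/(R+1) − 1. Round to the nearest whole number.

N ≈ 21,763

N̂ = (1850+1)(6807+1)/(578+1) − 1 = 1851·6808/579 − 1
= 12601608/579 − 1 ≈ 21764.4 − 1 ≈ 21763.4 → 21763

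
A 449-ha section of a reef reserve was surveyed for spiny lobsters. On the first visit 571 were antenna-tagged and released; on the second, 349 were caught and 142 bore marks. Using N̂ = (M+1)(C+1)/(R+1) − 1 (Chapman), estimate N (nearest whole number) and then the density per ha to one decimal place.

density ≈ 3.1 spiny lobsters per ha

N̂ = 572·350/143 − 1 = 200200/143 − 1 = 1399
Density = N̂ / area = 1399 / 449 ≈ 3.12 → 3.1 per ha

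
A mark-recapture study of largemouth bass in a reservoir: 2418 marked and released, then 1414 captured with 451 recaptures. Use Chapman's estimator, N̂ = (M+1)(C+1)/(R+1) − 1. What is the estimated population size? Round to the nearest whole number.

N̂ = (2418+1)(1414+1)/(451+1) − 1 = 2419·1415/452 − 1
= 3422885/452 − 1 ≈ 7572.8 − 1 ≈ 7571.8 → 7572

N ≈ 7572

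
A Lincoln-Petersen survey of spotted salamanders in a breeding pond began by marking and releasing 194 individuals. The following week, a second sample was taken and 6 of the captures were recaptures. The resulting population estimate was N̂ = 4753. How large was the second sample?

C = 147

From N = M·C/R: C = N·R / M = 4753·6 / 194 = 28518 / 194 = 147.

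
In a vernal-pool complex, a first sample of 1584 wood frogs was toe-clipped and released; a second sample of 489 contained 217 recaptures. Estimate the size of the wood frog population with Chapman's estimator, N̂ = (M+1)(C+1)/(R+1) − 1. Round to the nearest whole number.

N ≈ 3562

N̂ = (1584+1)(489+1)/(217+1) − 1 = 1585·490/218 − 1
= 776650/218 − 1 ≈ 3562.6 − 1 ≈ 3561.6 → 3562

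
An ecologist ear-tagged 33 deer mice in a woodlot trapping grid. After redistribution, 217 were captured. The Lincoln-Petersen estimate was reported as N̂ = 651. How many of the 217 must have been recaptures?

From N = M·C/R: R = M·C / N = 33·217 / 651 = 7161 / 651 = 11.

R = 11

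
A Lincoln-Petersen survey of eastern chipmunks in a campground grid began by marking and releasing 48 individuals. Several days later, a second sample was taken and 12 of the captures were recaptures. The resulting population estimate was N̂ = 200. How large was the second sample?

C = 50

From N = M·C/R: C = N·R / M = 200·12 / 48 = 2400 / 48 = 50.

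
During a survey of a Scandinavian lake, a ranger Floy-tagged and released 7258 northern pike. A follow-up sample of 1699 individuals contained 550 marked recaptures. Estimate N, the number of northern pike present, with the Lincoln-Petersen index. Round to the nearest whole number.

N ≈ 22,421

N = (7258 × 1699) / 550 = 12331342 / 550 ≈ 22420.6 → 22421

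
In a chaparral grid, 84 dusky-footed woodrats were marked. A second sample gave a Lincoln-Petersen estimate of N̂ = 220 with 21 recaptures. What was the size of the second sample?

From N = M·C/R: C = N·R / M = 220·21 / 84 = 4620 / 84 = 55.

C = 55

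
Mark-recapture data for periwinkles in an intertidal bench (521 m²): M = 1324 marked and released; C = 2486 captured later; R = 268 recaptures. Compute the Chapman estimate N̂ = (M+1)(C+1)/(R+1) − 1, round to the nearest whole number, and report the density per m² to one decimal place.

N̂ = 1325·2487/269 − 1 = 3295275/269 − 1 ≈ 12249.1 → 12249
Density = N̂ / area = 12249 / 521 ≈ 23.51 → 23.5 per m²

density ≈ 23.5 periwinkles per m²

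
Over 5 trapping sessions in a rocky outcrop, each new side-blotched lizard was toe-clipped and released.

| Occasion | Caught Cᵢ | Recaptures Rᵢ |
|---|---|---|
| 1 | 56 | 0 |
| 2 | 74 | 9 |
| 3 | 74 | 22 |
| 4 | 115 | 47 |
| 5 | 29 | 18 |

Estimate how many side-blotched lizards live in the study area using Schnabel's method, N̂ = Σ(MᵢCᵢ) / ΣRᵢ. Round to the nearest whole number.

N ≈ 416

Marked at large before each occasion: Mᵢ = Σⱼ<ᵢ (Cⱼ − Rⱼ) → M1=0, M2=56, M3=121, M4=173, M5=241
Σ MᵢCᵢ = 0·56 + 56·74 + 121·74 + 173·115 + 241·29 = 0 + 4144 + 8954 + 19895 + 6989 = 39982
Σ Rᵢ = 0 + 9 + 22 + 47 + 18 = 96
N̂ = 39982 / 96 ≈ 416.48 → 416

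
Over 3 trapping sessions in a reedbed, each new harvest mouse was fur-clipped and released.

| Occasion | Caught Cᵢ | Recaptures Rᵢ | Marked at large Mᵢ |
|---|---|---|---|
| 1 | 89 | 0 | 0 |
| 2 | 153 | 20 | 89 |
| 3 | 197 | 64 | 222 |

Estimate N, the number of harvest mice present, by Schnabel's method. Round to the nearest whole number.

Σ MᵢCᵢ = 0·89 + 89·153 + 222·197 = 0 + 13617 + 43734 = 57351
Σ Rᵢ = 0 + 20 + 64 = 84
N̂ = 57351 / 84 ≈ 682.8 → 683

N ≈ 683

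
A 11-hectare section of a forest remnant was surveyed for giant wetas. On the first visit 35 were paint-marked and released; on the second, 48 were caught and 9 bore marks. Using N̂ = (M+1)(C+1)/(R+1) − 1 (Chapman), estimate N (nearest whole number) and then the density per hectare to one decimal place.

N̂ = 36·49/10 − 1 = 1764/10 − 1 ≈ 175.4 → 175
Density = N̂ / area = 175 / 11 ≈ 15.91 → 15.9 per hectare

density ≈ 15.9 giant wetas per hectare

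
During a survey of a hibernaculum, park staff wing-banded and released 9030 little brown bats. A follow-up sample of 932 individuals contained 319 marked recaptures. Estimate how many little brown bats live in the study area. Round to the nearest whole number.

N ≈ 26,382

Lincoln-Petersen assumes M/N = R/C, so N = M·C / R.
N = (9030 × 932) / 319 = 8415960 / 319 ≈ 26382.3 → 26382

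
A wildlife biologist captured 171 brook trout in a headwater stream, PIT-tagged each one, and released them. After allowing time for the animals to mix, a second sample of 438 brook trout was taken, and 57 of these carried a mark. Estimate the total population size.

N = (171 × 438) / 57 = 74898 / 57 = 1314

N = 1314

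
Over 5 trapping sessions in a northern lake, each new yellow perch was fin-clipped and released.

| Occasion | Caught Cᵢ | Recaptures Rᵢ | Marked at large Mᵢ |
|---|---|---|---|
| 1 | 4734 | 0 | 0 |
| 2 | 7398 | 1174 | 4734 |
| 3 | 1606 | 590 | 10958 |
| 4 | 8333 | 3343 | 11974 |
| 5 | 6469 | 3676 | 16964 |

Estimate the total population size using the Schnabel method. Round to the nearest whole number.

Σ MᵢCᵢ = 0·4734 + 4734·7398 + 10958·1606 + 11974·8333 + 16964·6469 = 0 + 35022132 + 17598548 + 99779342 + 109740116 = 262140138
Σ Rᵢ = 0 + 1174 + 590 + 3343 + 3676 = 8783
N̂ = 262140138 / 8783 ≈ 29846.3 → 29846

N ≈ 29,846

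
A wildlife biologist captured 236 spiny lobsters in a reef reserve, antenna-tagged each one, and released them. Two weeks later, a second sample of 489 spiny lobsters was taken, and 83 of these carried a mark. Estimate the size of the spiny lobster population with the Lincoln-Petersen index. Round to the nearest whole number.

If marked individuals mix randomly, R/C ≈ M/N, giving N ≈ M·C/R.
N = (236 × 489) / 83 = 115404 / 83 ≈ 1390.4 → 1390

N ≈ 1390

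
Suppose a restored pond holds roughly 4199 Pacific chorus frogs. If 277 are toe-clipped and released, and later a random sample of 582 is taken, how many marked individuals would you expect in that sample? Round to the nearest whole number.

The marked fraction of the population is 277/4199, so in a sample of 582 expect C·(M/N) marked.
E[R] = 277 × 582 / 4199 = 161214 / 4199 ≈ 38.4 → 38

expected recaptures ≈ 38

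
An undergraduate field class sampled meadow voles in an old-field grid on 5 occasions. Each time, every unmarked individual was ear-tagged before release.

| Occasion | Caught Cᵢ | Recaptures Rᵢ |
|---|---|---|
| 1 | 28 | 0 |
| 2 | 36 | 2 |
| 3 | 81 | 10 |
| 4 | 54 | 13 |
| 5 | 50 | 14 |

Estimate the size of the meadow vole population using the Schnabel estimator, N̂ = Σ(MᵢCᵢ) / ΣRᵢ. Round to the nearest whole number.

Marked at large before each occasion: Mᵢ = Σⱼ<ᵢ (Cⱼ − Rⱼ) → M1=0, M2=28, M3=62, M4=133, M5=174
Σ MᵢCᵢ = 0·28 + 28·36 + 62·81 + 133·54 + 174·50 = 0 + 1008 + 5022 + 7182 + 8700 = 21912
Σ Rᵢ = 0 + 2 + 10 + 13 + 14 = 39
N̂ = 21912 / 39 ≈ 561.8 → 562

N ≈ 562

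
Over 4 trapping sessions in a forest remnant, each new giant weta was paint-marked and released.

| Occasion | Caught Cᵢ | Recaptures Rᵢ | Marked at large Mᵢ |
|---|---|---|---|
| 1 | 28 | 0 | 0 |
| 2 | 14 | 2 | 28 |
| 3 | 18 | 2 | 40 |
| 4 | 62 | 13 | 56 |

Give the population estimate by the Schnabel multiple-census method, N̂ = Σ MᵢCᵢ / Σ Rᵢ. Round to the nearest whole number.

Σ MᵢCᵢ = 0·28 + 28·14 + 40·18 + 56·62 = 0 + 392 + 720 + 3472 = 4584
Σ Rᵢ = 0 + 2 + 2 + 13 = 17
N̂ = 4584 / 17 ≈ 269.6 → 270

N ≈ 270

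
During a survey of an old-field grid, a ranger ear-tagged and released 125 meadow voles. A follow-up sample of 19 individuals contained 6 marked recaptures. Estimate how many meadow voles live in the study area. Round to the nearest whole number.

If marked individuals mix randomly, R/C ≈ M/N, giving N ≈ M·C/R.
N = (125 × 19) / 6 = 2375 / 6 ≈ 395.8 → 396

N ≈ 396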